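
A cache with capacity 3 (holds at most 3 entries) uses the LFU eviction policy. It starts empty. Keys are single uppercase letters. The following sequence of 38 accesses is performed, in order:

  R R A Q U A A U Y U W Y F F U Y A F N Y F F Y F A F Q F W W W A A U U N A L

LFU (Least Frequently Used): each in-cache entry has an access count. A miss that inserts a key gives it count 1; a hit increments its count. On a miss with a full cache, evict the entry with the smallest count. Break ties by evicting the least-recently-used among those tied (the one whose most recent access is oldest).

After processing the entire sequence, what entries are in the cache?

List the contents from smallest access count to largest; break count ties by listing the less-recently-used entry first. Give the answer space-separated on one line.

Answer: L U F

Derivation:
LFU simulation (capacity=3):
  1. access R: MISS. Cache: [R(c=1)]
  2. access R: HIT, count now 2. Cache: [R(c=2)]
  3. access A: MISS. Cache: [A(c=1) R(c=2)]
  4. access Q: MISS. Cache: [A(c=1) Q(c=1) R(c=2)]
  5. access U: MISS, evict A(c=1). Cache: [Q(c=1) U(c=1) R(c=2)]
  6. access A: MISS, evict Q(c=1). Cache: [U(c=1) A(c=1) R(c=2)]
  7. access A: HIT, count now 2. Cache: [U(c=1) R(c=2) A(c=2)]
  8. access U: HIT, count now 2. Cache: [R(c=2) A(c=2) U(c=2)]
  9. access Y: MISS, evict R(c=2). Cache: [Y(c=1) A(c=2) U(c=2)]
  10. access U: HIT, count now 3. Cache: [Y(c=1) A(c=2) U(c=3)]
  11. access W: MISS, evict Y(c=1). Cache: [W(c=1) A(c=2) U(c=3)]
  12. access Y: MISS, evict W(c=1). Cache: [Y(c=1) A(c=2) U(c=3)]
  13. access F: MISS, evict Y(c=1). Cache: [F(c=1) A(c=2) U(c=3)]
  14. access F: HIT, count now 2. Cache: [A(c=2) F(c=2) U(c=3)]
  15. access U: HIT, count now 4. Cache: [A(c=2) F(c=2) U(c=4)]
  16. access Y: MISS, evict A(c=2). Cache: [Y(c=1) F(c=2) U(c=4)]
  17. access A: MISS, evict Y(c=1). Cache: [A(c=1) F(c=2) U(c=4)]
  18. access F: HIT, count now 3. Cache: [A(c=1) F(c=3) U(c=4)]
  19. access N: MISS, evict A(c=1). Cache: [N(c=1) F(c=3) U(c=4)]
  20. access Y: MISS, evict N(c=1). Cache: [Y(c=1) F(c=3) U(c=4)]
  21. access F: HIT, count now 4. Cache: [Y(c=1) U(c=4) F(c=4)]
  22. access F: HIT, count now 5. Cache: [Y(c=1) U(c=4) F(c=5)]
  23. access Y: HIT, count now 2. Cache: [Y(c=2) U(c=4) F(c=5)]
  24. access F: HIT, count now 6. Cache: [Y(c=2) U(c=4) F(c=6)]
  25. access A: MISS, evict Y(c=2). Cache: [A(c=1) U(c=4) F(c=6)]
  26. access F: HIT, count now 7. Cache: [A(c=1) U(c=4) F(c=7)]
  27. access Q: MISS, evict A(c=1). Cache: [Q(c=1) U(c=4) F(c=7)]
  28. access F: HIT, count now 8. Cache: [Q(c=1) U(c=4) F(c=8)]
  29. access W: MISS, evict Q(c=1). Cache: [W(c=1) U(c=4) F(c=8)]
  30. access W: HIT, count now 2. Cache: [W(c=2) U(c=4) F(c=8)]
  31. access W: HIT, count now 3. Cache: [W(c=3) U(c=4) F(c=8)]
  32. access A: MISS, evict W(c=3). Cache: [A(c=1) U(c=4) F(c=8)]
  33. access A: HIT, count now 2. Cache: [A(c=2) U(c=4) F(c=8)]
  34. access U: HIT, count now 5. Cache: [A(c=2) U(c=5) F(c=8)]
  35. access U: HIT, count now 6. Cache: [A(c=2) U(c=6) F(c=8)]
  36. access N: MISS, evict A(c=2). Cache: [N(c=1) U(c=6) F(c=8)]
  37. access A: MISS, evict N(c=1). Cache: [A(c=1) U(c=6) F(c=8)]
  38. access L: MISS, evict A(c=1). Cache: [L(c=1) U(c=6) F(c=8)]
Total: 18 hits, 20 misses, 17 evictions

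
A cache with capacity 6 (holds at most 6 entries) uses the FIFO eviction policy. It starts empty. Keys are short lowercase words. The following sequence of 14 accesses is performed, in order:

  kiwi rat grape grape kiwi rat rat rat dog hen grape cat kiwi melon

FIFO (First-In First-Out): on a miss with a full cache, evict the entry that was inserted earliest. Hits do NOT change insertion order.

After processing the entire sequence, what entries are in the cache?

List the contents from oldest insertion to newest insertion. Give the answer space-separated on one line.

Answer: rat grape dog hen cat melon

Derivation:
FIFO simulation (capacity=6):
  1. access kiwi: MISS. Cache (old->new): [kiwi]
  2. access rat: MISS. Cache (old->new): [kiwi rat]
  3. access grape: MISS. Cache (old->new): [kiwi rat grape]
  4. access grape: HIT. Cache (old->new): [kiwi rat grape]
  5. access kiwi: HIT. Cache (old->new): [kiwi rat grape]
  6. access rat: HIT. Cache (old->new): [kiwi rat grape]
  7. access rat: HIT. Cache (old->new): [kiwi rat grape]
  8. access rat: HIT. Cache (old->new): [kiwi rat grape]
  9. access dog: MISS. Cache (old->new): [kiwi rat grape dog]
  10. access hen: MISS. Cache (old->new): [kiwi rat grape dog hen]
  11. access grape: HIT. Cache (old->new): [kiwi rat grape dog hen]
  12. access cat: MISS. Cache (old->new): [kiwi rat grape dog hen cat]
  13. access kiwi: HIT. Cache (old->new): [kiwi rat grape dog hen cat]
  14. access melon: MISS, evict kiwi. Cache (old->new): [rat grape dog hen cat melon]
Total: 7 hits, 7 misses, 1 evictions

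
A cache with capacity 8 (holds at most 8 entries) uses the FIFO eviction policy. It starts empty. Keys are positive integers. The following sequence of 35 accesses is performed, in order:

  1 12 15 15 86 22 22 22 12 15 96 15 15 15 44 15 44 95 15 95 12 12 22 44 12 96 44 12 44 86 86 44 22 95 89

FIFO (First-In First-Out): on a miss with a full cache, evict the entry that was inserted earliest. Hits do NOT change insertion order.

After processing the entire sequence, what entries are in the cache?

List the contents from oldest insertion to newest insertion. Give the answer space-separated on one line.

FIFO simulation (capacity=8):
  1. access 1: MISS. Cache (old->new): [1]
  2. access 12: MISS. Cache (old->new): [1 12]
  3. access 15: MISS. Cache (old->new): [1 12 15]
  4. access 15: HIT. Cache (old->new): [1 12 15]
  5. access 86: MISS. Cache (old->new): [1 12 15 86]
  6. access 22: MISS. Cache (old->new): [1 12 15 86 22]
  7. access 22: HIT. Cache (old->new): [1 12 15 86 22]
  8. access 22: HIT. Cache (old->new): [1 12 15 86 22]
  9. access 12: HIT. Cache (old->new): [1 12 15 86 22]
  10. access 15: HIT. Cache (old->new): [1 12 15 86 22]
  11. access 96: MISS. Cache (old->new): [1 12 15 86 22 96]
  12. access 15: HIT. Cache (old->new): [1 12 15 86 22 96]
  13. access 15: HIT. Cache (old->new): [1 12 15 86 22 96]
  14. access 15: HIT. Cache (old->new): [1 12 15 86 22 96]
  15. access 44: MISS. Cache (old->new): [1 12 15 86 22 96 44]
  16. access 15: HIT. Cache (old->new): [1 12 15 86 22 96 44]
  17. access 44: HIT. Cache (old->new): [1 12 15 86 22 96 44]
  18. access 95: MISS. Cache (old->new): [1 12 15 86 22 96 44 95]
  19. access 15: HIT. Cache (old->new): [1 12 15 86 22 96 44 95]
  20. access 95: HIT. Cache (old->new): [1 12 15 86 22 96 44 95]
  21. access 12: HIT. Cache (old->new): [1 12 15 86 22 96 44 95]
  22. access 12: HIT. Cache (old->new): [1 12 15 86 22 96 44 95]
  23. access 22: HIT. Cache (old->new): [1 12 15 86 22 96 44 95]
  24. access 44: HIT. Cache (old->new): [1 12 15 86 22 96 44 95]
  25. access 12: HIT. Cache (old->new): [1 12 15 86 22 96 44 95]
  26. access 96: HIT. Cache (old->new): [1 12 15 86 22 96 44 95]
  27. access 44: HIT. Cache (old->new): [1 12 15 86 22 96 44 95]
  28. access 12: HIT. Cache (old->new): [1 12 15 86 22 96 44 95]
  29. access 44: HIT. Cache (old->new): [1 12 15 86 22 96 44 95]
  30. access 86: HIT. Cache (old->new): [1 12 15 86 22 96 44 95]
  31. access 86: HIT. Cache (old->new): [1 12 15 86 22 96 44 95]
  32. access 44: HIT. Cache (old->new): [1 12 15 86 22 96 44 95]
  33. access 22: HIT. Cache (old->new): [1 12 15 86 22 96 44 95]
  34. access 95: HIT. Cache (old->new): [1 12 15 86 22 96 44 95]
  35. access 89: MISS, evict 1. Cache (old->new): [12 15 86 22 96 44 95 89]
Total: 26 hits, 9 misses, 1 evictions

Answer: 12 15 86 22 96 44 95 89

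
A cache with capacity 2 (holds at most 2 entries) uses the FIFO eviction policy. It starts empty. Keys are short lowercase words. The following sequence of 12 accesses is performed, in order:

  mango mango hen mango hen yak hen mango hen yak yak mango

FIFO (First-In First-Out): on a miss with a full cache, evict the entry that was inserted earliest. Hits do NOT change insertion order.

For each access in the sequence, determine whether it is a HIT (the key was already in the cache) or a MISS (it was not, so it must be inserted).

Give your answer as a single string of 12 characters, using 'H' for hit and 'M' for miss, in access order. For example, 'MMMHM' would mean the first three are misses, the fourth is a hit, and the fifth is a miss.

Answer: MHMHHMHMMMHM

Derivation:
FIFO simulation (capacity=2):
  1. access mango: MISS. Cache (old->new): [mango]
  2. access mango: HIT. Cache (old->new): [mango]
  3. access hen: MISS. Cache (old->new): [mango hen]
  4. access mango: HIT. Cache (old->new): [mango hen]
  5. access hen: HIT. Cache (old->new): [mango hen]
  6. access yak: MISS, evict mango. Cache (old->new): [hen yak]
  7. access hen: HIT. Cache (old->new): [hen yak]
  8. access mango: MISS, evict hen. Cache (old->new): [yak mango]
  9. access hen: MISS, evict yak. Cache (old->new): [mango hen]
  10. access yak: MISS, evict mango. Cache (old->new): [hen yak]
  11. access yak: HIT. Cache (old->new): [hen yak]
  12. access mango: MISS, evict hen. Cache (old->new): [yak mango]
Total: 5 hits, 7 misses, 5 evictions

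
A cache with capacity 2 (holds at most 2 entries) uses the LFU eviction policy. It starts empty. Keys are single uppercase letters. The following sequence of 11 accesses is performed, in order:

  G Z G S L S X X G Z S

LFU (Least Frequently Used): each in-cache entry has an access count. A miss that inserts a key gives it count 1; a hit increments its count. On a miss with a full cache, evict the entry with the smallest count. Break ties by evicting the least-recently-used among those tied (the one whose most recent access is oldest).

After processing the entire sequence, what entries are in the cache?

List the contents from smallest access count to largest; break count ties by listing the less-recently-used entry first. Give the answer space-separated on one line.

LFU simulation (capacity=2):
  1. access G: MISS. Cache: [G(c=1)]
  2. access Z: MISS. Cache: [G(c=1) Z(c=1)]
  3. access G: HIT, count now 2. Cache: [Z(c=1) G(c=2)]
  4. access S: MISS, evict Z(c=1). Cache: [S(c=1) G(c=2)]
  5. access L: MISS, evict S(c=1). Cache: [L(c=1) G(c=2)]
  6. access S: MISS, evict L(c=1). Cache: [S(c=1) G(c=2)]
  7. access X: MISS, evict S(c=1). Cache: [X(c=1) G(c=2)]
  8. access X: HIT, count now 2. Cache: [G(c=2) X(c=2)]
  9. access G: HIT, count now 3. Cache: [X(c=2) G(c=3)]
  10. access Z: MISS, evict X(c=2). Cache: [Z(c=1) G(c=3)]
  11. access S: MISS, evict Z(c=1). Cache: [S(c=1) G(c=3)]
Total: 3 hits, 8 misses, 6 evictions

Answer: S G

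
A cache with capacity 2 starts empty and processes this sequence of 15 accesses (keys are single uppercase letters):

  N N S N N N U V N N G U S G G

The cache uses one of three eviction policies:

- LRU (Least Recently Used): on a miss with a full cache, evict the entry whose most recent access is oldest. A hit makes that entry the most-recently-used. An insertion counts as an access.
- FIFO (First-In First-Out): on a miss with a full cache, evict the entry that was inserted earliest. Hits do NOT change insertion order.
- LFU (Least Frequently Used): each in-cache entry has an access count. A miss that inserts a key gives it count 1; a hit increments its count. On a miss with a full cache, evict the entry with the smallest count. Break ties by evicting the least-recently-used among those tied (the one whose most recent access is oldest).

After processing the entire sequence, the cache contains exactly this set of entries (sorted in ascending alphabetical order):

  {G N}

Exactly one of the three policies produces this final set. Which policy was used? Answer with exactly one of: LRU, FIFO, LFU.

Answer: LFU

Derivation:
Simulating under each policy and comparing final sets:
  LRU: final set = {G S} -> differs
  FIFO: final set = {G S} -> differs
  LFU: final set = {G N} -> MATCHES target
Only LFU produces the target set.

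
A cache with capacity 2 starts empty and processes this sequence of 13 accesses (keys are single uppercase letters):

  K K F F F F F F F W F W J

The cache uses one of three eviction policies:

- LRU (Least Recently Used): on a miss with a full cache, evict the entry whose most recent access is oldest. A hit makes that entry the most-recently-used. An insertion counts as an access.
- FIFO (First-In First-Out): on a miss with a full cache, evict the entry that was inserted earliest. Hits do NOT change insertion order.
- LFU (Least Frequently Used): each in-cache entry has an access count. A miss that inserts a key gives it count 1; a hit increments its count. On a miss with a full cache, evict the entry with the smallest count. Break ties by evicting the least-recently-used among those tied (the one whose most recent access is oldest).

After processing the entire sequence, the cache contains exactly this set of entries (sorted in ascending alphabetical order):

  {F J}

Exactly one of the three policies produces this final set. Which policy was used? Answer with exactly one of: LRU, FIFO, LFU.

Answer: LFU

Derivation:
Simulating under each policy and comparing final sets:
  LRU: final set = {J W} -> differs
  FIFO: final set = {J W} -> differs
  LFU: final set = {F J} -> MATCHES target
Only LFU produces the target set.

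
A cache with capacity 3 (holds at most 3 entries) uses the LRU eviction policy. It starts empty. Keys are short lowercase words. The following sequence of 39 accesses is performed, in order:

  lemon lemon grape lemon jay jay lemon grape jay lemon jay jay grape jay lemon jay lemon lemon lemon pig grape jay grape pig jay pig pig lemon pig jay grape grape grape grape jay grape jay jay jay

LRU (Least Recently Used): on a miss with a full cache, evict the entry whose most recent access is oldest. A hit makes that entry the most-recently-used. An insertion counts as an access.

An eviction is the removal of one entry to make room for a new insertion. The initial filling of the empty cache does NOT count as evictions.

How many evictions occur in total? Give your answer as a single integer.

Answer: 5

Derivation:
LRU simulation (capacity=3):
  1. access lemon: MISS. Cache (LRU->MRU): [lemon]
  2. access lemon: HIT. Cache (LRU->MRU): [lemon]
  3. access grape: MISS. Cache (LRU->MRU): [lemon grape]
  4. access lemon: HIT. Cache (LRU->MRU): [grape lemon]
  5. access jay: MISS. Cache (LRU->MRU): [grape lemon jay]
  6. access jay: HIT. Cache (LRU->MRU): [grape lemon jay]
  7. access lemon: HIT. Cache (LRU->MRU): [grape jay lemon]
  8. access grape: HIT. Cache (LRU->MRU): [jay lemon grape]
  9. access jay: HIT. Cache (LRU->MRU): [lemon grape jay]
  10. access lemon: HIT. Cache (LRU->MRU): [grape jay lemon]
  11. access jay: HIT. Cache (LRU->MRU): [grape lemon jay]
  12. access jay: HIT. Cache (LRU->MRU): [grape lemon jay]
  13. access grape: HIT. Cache (LRU->MRU): [lemon jay grape]
  14. access jay: HIT. Cache (LRU->MRU): [lemon grape jay]
  15. access lemon: HIT. Cache (LRU->MRU): [grape jay lemon]
  16. access jay: HIT. Cache (LRU->MRU): [grape lemon jay]
  17. access lemon: HIT. Cache (LRU->MRU): [grape jay lemon]
  18. access lemon: HIT. Cache (LRU->MRU): [grape jay lemon]
  19. access lemon: HIT. Cache (LRU->MRU): [grape jay lemon]
  20. access pig: MISS, evict grape. Cache (LRU->MRU): [jay lemon pig]
  21. access grape: MISS, evict jay. Cache (LRU->MRU): [lemon pig grape]
  22. access jay: MISS, evict lemon. Cache (LRU->MRU): [pig grape jay]
  23. access grape: HIT. Cache (LRU->MRU): [pig jay grape]
  24. access pig: HIT. Cache (LRU->MRU): [jay grape pig]
  25. access jay: HIT. Cache (LRU->MRU): [grape pig jay]
  26. access pig: HIT. Cache (LRU->MRU): [grape jay pig]
  27. access pig: HIT. Cache (LRU->MRU): [grape jay pig]
  28. access lemon: MISS, evict grape. Cache (LRU->MRU): [jay pig lemon]
  29. access pig: HIT. Cache (LRU->MRU): [jay lemon pig]
  30. access jay: HIT. Cache (LRU->MRU): [lemon pig jay]
  31. access grape: MISS, evict lemon. Cache (LRU->MRU): [pig jay grape]
  32. access grape: HIT. Cache (LRU->MRU): [pig jay grape]
  33. access grape: HIT. Cache (LRU->MRU): [pig jay grape]
  34. access grape: HIT. Cache (LRU->MRU): [pig jay grape]
  35. access jay: HIT. Cache (LRU->MRU): [pig grape jay]
  36. access grape: HIT. Cache (LRU->MRU): [pig jay grape]
  37. access jay: HIT. Cache (LRU->MRU): [pig grape jay]
  38. access jay: HIT. Cache (LRU->MRU): [pig grape jay]
  39. access jay: HIT. Cache (LRU->MRU): [pig grape jay]
Total: 31 hits, 8 misses, 5 evictions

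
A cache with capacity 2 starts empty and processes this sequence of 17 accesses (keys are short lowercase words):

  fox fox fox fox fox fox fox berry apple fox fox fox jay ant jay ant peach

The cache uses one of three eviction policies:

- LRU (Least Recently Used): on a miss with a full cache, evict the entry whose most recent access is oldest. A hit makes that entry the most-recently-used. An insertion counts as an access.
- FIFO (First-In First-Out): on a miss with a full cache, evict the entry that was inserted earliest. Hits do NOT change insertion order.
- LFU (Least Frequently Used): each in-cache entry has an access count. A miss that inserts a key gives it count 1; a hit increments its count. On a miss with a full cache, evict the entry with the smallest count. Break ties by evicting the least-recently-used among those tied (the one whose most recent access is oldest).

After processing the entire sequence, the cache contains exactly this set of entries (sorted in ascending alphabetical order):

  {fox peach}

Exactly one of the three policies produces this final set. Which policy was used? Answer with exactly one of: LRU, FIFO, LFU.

Answer: LFU

Derivation:
Simulating under each policy and comparing final sets:
  LRU: final set = {ant peach} -> differs
  FIFO: final set = {ant peach} -> differs
  LFU: final set = {fox peach} -> MATCHES target
Only LFU produces the target set.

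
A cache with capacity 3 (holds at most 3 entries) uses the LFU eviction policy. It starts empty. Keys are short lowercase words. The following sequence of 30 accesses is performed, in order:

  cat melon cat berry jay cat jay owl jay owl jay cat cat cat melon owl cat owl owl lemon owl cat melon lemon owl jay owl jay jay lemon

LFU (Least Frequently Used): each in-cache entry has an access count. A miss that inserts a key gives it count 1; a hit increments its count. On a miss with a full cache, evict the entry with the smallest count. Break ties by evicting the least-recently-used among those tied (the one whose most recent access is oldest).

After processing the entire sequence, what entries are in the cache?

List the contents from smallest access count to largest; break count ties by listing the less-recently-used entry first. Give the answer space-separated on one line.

Answer: lemon jay cat

Derivation:
LFU simulation (capacity=3):
  1. access cat: MISS. Cache: [cat(c=1)]
  2. access melon: MISS. Cache: [cat(c=1) melon(c=1)]
  3. access cat: HIT, count now 2. Cache: [melon(c=1) cat(c=2)]
  4. access berry: MISS. Cache: [melon(c=1) berry(c=1) cat(c=2)]
  5. access jay: MISS, evict melon(c=1). Cache: [berry(c=1) jay(c=1) cat(c=2)]
  6. access cat: HIT, count now 3. Cache: [berry(c=1) jay(c=1) cat(c=3)]
  7. access jay: HIT, count now 2. Cache: [berry(c=1) jay(c=2) cat(c=3)]
  8. access owl: MISS, evict berry(c=1). Cache: [owl(c=1) jay(c=2) cat(c=3)]
  9. access jay: HIT, count now 3. Cache: [owl(c=1) cat(c=3) jay(c=3)]
  10. access owl: HIT, count now 2. Cache: [owl(c=2) cat(c=3) jay(c=3)]
  11. access jay: HIT, count now 4. Cache: [owl(c=2) cat(c=3) jay(c=4)]
  12. access cat: HIT, count now 4. Cache: [owl(c=2) jay(c=4) cat(c=4)]
  13. access cat: HIT, count now 5. Cache: [owl(c=2) jay(c=4) cat(c=5)]
  14. access cat: HIT, count now 6. Cache: [owl(c=2) jay(c=4) cat(c=6)]
  15. access melon: MISS, evict owl(c=2). Cache: [melon(c=1) jay(c=4) cat(c=6)]
  16. access owl: MISS, evict melon(c=1). Cache: [owl(c=1) jay(c=4) cat(c=6)]
  17. access cat: HIT, count now 7. Cache: [owl(c=1) jay(c=4) cat(c=7)]
  18. access owl: HIT, count now 2. Cache: [owl(c=2) jay(c=4) cat(c=7)]
  19. access owl: HIT, count now 3. Cache: [owl(c=3) jay(c=4) cat(c=7)]
  20. access lemon: MISS, evict owl(c=3). Cache: [lemon(c=1) jay(c=4) cat(c=7)]
  21. access owl: MISS, evict lemon(c=1). Cache: [owl(c=1) jay(c=4) cat(c=7)]
  22. access cat: HIT, count now 8. Cache: [owl(c=1) jay(c=4) cat(c=8)]
  23. access melon: MISS, evict owl(c=1). Cache: [melon(c=1) jay(c=4) cat(c=8)]
  24. access lemon: MISS, evict melon(c=1). Cache: [lemon(c=1) jay(c=4) cat(c=8)]
  25. access owl: MISS, evict lemon(c=1). Cache: [owl(c=1) jay(c=4) cat(c=8)]
  26. access jay: HIT, count now 5. Cache: [owl(c=1) jay(c=5) cat(c=8)]
  27. access owl: HIT, count now 2. Cache: [owl(c=2) jay(c=5) cat(c=8)]
  28. access jay: HIT, count now 6. Cache: [owl(c=2) jay(c=6) cat(c=8)]
  29. access jay: HIT, count now 7. Cache: [owl(c=2) jay(c=7) cat(c=8)]
  30. access lemon: MISS, evict owl(c=2). Cache: [lemon(c=1) jay(c=7) cat(c=8)]
Total: 17 hits, 13 misses, 10 evictions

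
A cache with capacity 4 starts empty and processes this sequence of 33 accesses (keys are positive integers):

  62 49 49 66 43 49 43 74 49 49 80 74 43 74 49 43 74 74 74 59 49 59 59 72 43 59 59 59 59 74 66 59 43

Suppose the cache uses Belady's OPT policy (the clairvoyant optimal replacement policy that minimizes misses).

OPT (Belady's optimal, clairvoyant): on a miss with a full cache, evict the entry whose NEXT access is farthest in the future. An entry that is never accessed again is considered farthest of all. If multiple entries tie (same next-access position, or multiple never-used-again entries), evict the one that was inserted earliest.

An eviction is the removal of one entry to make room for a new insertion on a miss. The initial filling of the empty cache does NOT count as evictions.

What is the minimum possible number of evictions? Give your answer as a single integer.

Answer: 5

Derivation:
OPT (Belady) simulation (capacity=4):
  1. access 62: MISS. Cache: [62]
  2. access 49: MISS. Cache: [62 49]
  3. access 49: HIT. Next use of 49: step 6. Cache: [62 49]
  4. access 66: MISS. Cache: [62 49 66]
  5. access 43: MISS. Cache: [62 49 66 43]
  6. access 49: HIT. Next use of 49: step 9. Cache: [62 49 66 43]
  7. access 43: HIT. Next use of 43: step 13. Cache: [62 49 66 43]
  8. access 74: MISS, evict 62 (next use: never). Cache: [49 66 43 74]
  9. access 49: HIT. Next use of 49: step 10. Cache: [49 66 43 74]
  10. access 49: HIT. Next use of 49: step 15. Cache: [49 66 43 74]
  11. access 80: MISS, evict 66 (next use: step 31). Cache: [49 43 74 80]
  12. access 74: HIT. Next use of 74: step 14. Cache: [49 43 74 80]
  13. access 43: HIT. Next use of 43: step 16. Cache: [49 43 74 80]
  14. access 74: HIT. Next use of 74: step 17. Cache: [49 43 74 80]
  15. access 49: HIT. Next use of 49: step 21. Cache: [49 43 74 80]
  16. access 43: HIT. Next use of 43: step 25. Cache: [49 43 74 80]
  17. access 74: HIT. Next use of 74: step 18. Cache: [49 43 74 80]
  18. access 74: HIT. Next use of 74: step 19. Cache: [49 43 74 80]
  19. access 74: HIT. Next use of 74: step 30. Cache: [49 43 74 80]
  20. access 59: MISS, evict 80 (next use: never). Cache: [49 43 74 59]
  21. access 49: HIT. Next use of 49: never. Cache: [49 43 74 59]
  22. access 59: HIT. Next use of 59: step 23. Cache: [49 43 74 59]
  23. access 59: HIT. Next use of 59: step 26. Cache: [49 43 74 59]
  24. access 72: MISS, evict 49 (next use: never). Cache: [43 74 59 72]
  25. access 43: HIT. Next use of 43: step 33. Cache: [43 74 59 72]
  26. access 59: HIT. Next use of 59: step 27. Cache: [43 74 59 72]
  27. access 59: HIT. Next use of 59: step 28. Cache: [43 74 59 72]
  28. access 59: HIT. Next use of 59: step 29. Cache: [43 74 59 72]
  29. access 59: HIT. Next use of 59: step 32. Cache: [43 74 59 72]
  30. access 74: HIT. Next use of 74: never. Cache: [43 74 59 72]
  31. access 66: MISS, evict 74 (next use: never). Cache: [43 59 72 66]
  32. access 59: HIT. Next use of 59: never. Cache: [43 59 72 66]
  33. access 43: HIT. Next use of 43: never. Cache: [43 59 72 66]
Total: 24 hits, 9 misses, 5 evictions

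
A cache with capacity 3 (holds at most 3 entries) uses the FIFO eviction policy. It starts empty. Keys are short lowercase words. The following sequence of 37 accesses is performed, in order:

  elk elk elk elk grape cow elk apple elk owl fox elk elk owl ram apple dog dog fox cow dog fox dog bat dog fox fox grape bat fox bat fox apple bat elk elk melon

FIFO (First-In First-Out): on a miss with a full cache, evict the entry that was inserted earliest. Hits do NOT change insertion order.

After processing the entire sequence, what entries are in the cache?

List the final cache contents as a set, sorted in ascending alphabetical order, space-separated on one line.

FIFO simulation (capacity=3):
  1. access elk: MISS. Cache (old->new): [elk]
  2. access elk: HIT. Cache (old->new): [elk]
  3. access elk: HIT. Cache (old->new): [elk]
  4. access elk: HIT. Cache (old->new): [elk]
  5. access grape: MISS. Cache (old->new): [elk grape]
  6. access cow: MISS. Cache (old->new): [elk grape cow]
  7. access elk: HIT. Cache (old->new): [elk grape cow]
  8. access apple: MISS, evict elk. Cache (old->new): [grape cow apple]
  9. access elk: MISS, evict grape. Cache (old->new): [cow apple elk]
  10. access owl: MISS, evict cow. Cache (old->new): [apple elk owl]
  11. access fox: MISS, evict apple. Cache (old->new): [elk owl fox]
  12. access elk: HIT. Cache (old->new): [elk owl fox]
  13. access elk: HIT. Cache (old->new): [elk owl fox]
  14. access owl: HIT. Cache (old->new): [elk owl fox]
  15. access ram: MISS, evict elk. Cache (old->new): [owl fox ram]
  16. access apple: MISS, evict owl. Cache (old->new): [fox ram apple]
  17. access dog: MISS, evict fox. Cache (old->new): [ram apple dog]
  18. access dog: HIT. Cache (old->new): [ram apple dog]
  19. access fox: MISS, evict ram. Cache (old->new): [apple dog fox]
  20. access cow: MISS, evict apple. Cache (old->new): [dog fox cow]
  21. access dog: HIT. Cache (old->new): [dog fox cow]
  22. access fox: HIT. Cache (old->new): [dog fox cow]
  23. access dog: HIT. Cache (old->new): [dog fox cow]
  24. access bat: MISS, evict dog. Cache (old->new): [fox cow bat]
  25. access dog: MISS, evict fox. Cache (old->new): [cow bat dog]
  26. access fox: MISS, evict cow. Cache (old->new): [bat dog fox]
  27. access fox: HIT. Cache (old->new): [bat dog fox]
  28. access grape: MISS, evict bat. Cache (old->new): [dog fox grape]
  29. access bat: MISS, evict dog. Cache (old->new): [fox grape bat]
  30. access fox: HIT. Cache (old->new): [fox grape bat]
  31. access bat: HIT. Cache (old->new): [fox grape bat]
  32. access fox: HIT. Cache (old->new): [fox grape bat]
  33. access apple: MISS, evict fox. Cache (old->new): [grape bat apple]
  34. access bat: HIT. Cache (old->new): [grape bat apple]
  35. access elk: MISS, evict grape. Cache (old->new): [bat apple elk]
  36. access elk: HIT. Cache (old->new): [bat apple elk]
  37. access melon: MISS, evict bat. Cache (old->new): [apple elk melon]
Total: 17 hits, 20 misses, 17 evictions

Answer: apple elk melon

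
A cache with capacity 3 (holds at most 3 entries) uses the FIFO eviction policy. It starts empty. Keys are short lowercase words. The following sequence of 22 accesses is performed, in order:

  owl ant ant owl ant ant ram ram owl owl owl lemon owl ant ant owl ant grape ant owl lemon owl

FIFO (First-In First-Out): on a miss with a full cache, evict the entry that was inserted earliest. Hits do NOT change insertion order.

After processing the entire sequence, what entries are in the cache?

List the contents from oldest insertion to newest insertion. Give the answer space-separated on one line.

Answer: grape lemon owl

Derivation:
FIFO simulation (capacity=3):
  1. access owl: MISS. Cache (old->new): [owl]
  2. access ant: MISS. Cache (old->new): [owl ant]
  3. access ant: HIT. Cache (old->new): [owl ant]
  4. access owl: HIT. Cache (old->new): [owl ant]
  5. access ant: HIT. Cache (old->new): [owl ant]
  6. access ant: HIT. Cache (old->new): [owl ant]
  7. access ram: MISS. Cache (old->new): [owl ant ram]
  8. access ram: HIT. Cache (old->new): [owl ant ram]
  9. access owl: HIT. Cache (old->new): [owl ant ram]
  10. access owl: HIT. Cache (old->new): [owl ant ram]
  11. access owl: HIT. Cache (old->new): [owl ant ram]
  12. access lemon: MISS, evict owl. Cache (old->new): [ant ram lemon]
  13. access owl: MISS, evict ant. Cache (old->new): [ram lemon owl]
  14. access ant: MISS, evict ram. Cache (old->new): [lemon owl ant]
  15. access ant: HIT. Cache (old->new): [lemon owl ant]
  16. access owl: HIT. Cache (old->new): [lemon owl ant]
  17. access ant: HIT. Cache (old->new): [lemon owl ant]
  18. access grape: MISS, evict lemon. Cache (old->new): [owl ant grape]
  19. access ant: HIT. Cache (old->new): [owl ant grape]
  20. access owl: HIT. Cache (old->new): [owl ant grape]
  21. access lemon: MISS, evict owl. Cache (old->new): [ant grape lemon]
  22. access owl: MISS, evict ant. Cache (old->new): [grape lemon owl]
Total: 13 hits, 9 misses, 6 evictions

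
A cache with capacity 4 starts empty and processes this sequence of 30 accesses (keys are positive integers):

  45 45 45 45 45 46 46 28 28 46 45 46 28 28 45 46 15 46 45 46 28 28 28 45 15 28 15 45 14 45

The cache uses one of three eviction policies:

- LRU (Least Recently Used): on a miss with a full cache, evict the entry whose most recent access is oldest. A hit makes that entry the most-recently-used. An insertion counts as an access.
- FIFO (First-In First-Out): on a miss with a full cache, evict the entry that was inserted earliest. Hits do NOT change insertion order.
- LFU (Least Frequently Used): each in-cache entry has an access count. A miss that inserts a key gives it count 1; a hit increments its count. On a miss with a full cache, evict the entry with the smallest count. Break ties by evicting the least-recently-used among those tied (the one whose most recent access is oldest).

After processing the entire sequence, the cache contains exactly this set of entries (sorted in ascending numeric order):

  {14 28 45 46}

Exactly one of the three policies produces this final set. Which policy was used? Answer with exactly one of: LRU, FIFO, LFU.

Simulating under each policy and comparing final sets:
  LRU: final set = {14 15 28 45} -> differs
  FIFO: final set = {14 15 28 45} -> differs
  LFU: final set = {14 28 45 46} -> MATCHES target
Only LFU produces the target set.

Answer: LFU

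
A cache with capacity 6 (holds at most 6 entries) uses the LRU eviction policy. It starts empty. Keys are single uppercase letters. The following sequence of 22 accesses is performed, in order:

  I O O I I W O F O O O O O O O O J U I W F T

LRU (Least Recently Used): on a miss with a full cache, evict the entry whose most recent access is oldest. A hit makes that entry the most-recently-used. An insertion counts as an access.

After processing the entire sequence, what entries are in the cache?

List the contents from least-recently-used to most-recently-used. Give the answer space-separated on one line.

LRU simulation (capacity=6):
  1. access I: MISS. Cache (LRU->MRU): [I]
  2. access O: MISS. Cache (LRU->MRU): [I O]
  3. access O: HIT. Cache (LRU->MRU): [I O]
  4. access I: HIT. Cache (LRU->MRU): [O I]
  5. access I: HIT. Cache (LRU->MRU): [O I]
  6. access W: MISS. Cache (LRU->MRU): [O I W]
  7. access O: HIT. Cache (LRU->MRU): [I W O]
  8. access F: MISS. Cache (LRU->MRU): [I W O F]
  9. access O: HIT. Cache (LRU->MRU): [I W F O]
  10. access O: HIT. Cache (LRU->MRU): [I W F O]
  11. access O: HIT. Cache (LRU->MRU): [I W F O]
  12. access O: HIT. Cache (LRU->MRU): [I W F O]
  13. access O: HIT. Cache (LRU->MRU): [I W F O]
  14. access O: HIT. Cache (LRU->MRU): [I W F O]
  15. access O: HIT. Cache (LRU->MRU): [I W F O]
  16. access O: HIT. Cache (LRU->MRU): [I W F O]
  17. access J: MISS. Cache (LRU->MRU): [I W F O J]
  18. access U: MISS. Cache (LRU->MRU): [I W F O J U]
  19. access I: HIT. Cache (LRU->MRU): [W F O J U I]
  20. access W: HIT. Cache (LRU->MRU): [F O J U I W]
  21. access F: HIT. Cache (LRU->MRU): [O J U I W F]
  22. access T: MISS, evict O. Cache (LRU->MRU): [J U I W F T]
Total: 15 hits, 7 misses, 1 evictions

Answer: J U I W F T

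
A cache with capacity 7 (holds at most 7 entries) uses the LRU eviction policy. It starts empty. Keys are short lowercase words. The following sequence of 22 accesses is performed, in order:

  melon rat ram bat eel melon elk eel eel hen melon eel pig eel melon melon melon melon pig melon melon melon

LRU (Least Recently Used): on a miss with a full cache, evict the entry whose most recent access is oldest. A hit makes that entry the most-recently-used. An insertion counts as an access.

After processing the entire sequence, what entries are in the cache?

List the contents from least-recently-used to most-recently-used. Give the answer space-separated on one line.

LRU simulation (capacity=7):
  1. access melon: MISS. Cache (LRU->MRU): [melon]
  2. access rat: MISS. Cache (LRU->MRU): [melon rat]
  3. access ram: MISS. Cache (LRU->MRU): [melon rat ram]
  4. access bat: MISS. Cache (LRU->MRU): [melon rat ram bat]
  5. access eel: MISS. Cache (LRU->MRU): [melon rat ram bat eel]
  6. access melon: HIT. Cache (LRU->MRU): [rat ram bat eel melon]
  7. access elk: MISS. Cache (LRU->MRU): [rat ram bat eel melon elk]
  8. access eel: HIT. Cache (LRU->MRU): [rat ram bat melon elk eel]
  9. access eel: HIT. Cache (LRU->MRU): [rat ram bat melon elk eel]
  10. access hen: MISS. Cache (LRU->MRU): [rat ram bat melon elk eel hen]
  11. access melon: HIT. Cache (LRU->MRU): [rat ram bat elk eel hen melon]
  12. access eel: HIT. Cache (LRU->MRU): [rat ram bat elk hen melon eel]
  13. access pig: MISS, evict rat. Cache (LRU->MRU): [ram bat elk hen melon eel pig]
  14. access eel: HIT. Cache (LRU->MRU): [ram bat elk hen melon pig eel]
  15. access melon: HIT. Cache (LRU->MRU): [ram bat elk hen pig eel melon]
  16. access melon: HIT. Cache (LRU->MRU): [ram bat elk hen pig eel melon]
  17. access melon: HIT. Cache (LRU->MRU): [ram bat elk hen pig eel melon]
  18. access melon: HIT. Cache (LRU->MRU): [ram bat elk hen pig eel melon]
  19. access pig: HIT. Cache (LRU->MRU): [ram bat elk hen eel melon pig]
  20. access melon: HIT. Cache (LRU->MRU): [ram bat elk hen eel pig melon]
  21. access melon: HIT. Cache (LRU->MRU): [ram bat elk hen eel pig melon]
  22. access melon: HIT. Cache (LRU->MRU): [ram bat elk hen eel pig melon]
Total: 14 hits, 8 misses, 1 evictions

Answer: ram bat elk hen eel pig melon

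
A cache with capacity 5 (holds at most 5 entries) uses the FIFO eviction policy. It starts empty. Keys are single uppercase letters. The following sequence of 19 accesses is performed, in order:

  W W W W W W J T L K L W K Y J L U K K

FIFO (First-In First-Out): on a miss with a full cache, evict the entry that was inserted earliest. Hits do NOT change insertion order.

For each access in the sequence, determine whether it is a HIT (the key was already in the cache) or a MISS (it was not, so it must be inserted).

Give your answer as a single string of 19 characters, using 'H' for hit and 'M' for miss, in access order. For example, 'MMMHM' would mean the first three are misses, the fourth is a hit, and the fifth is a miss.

FIFO simulation (capacity=5):
  1. access W: MISS. Cache (old->new): [W]
  2. access W: HIT. Cache (old->new): [W]
  3. access W: HIT. Cache (old->new): [W]
  4. access W: HIT. Cache (old->new): [W]
  5. access W: HIT. Cache (old->new): [W]
  6. access W: HIT. Cache (old->new): [W]
  7. access J: MISS. Cache (old->new): [W J]
  8. access T: MISS. Cache (old->new): [W J T]
  9. access L: MISS. Cache (old->new): [W J T L]
  10. access K: MISS. Cache (old->new): [W J T L K]
  11. access L: HIT. Cache (old->new): [W J T L K]
  12. access W: HIT. Cache (old->new): [W J T L K]
  13. access K: HIT. Cache (old->new): [W J T L K]
  14. access Y: MISS, evict W. Cache (old->new): [J T L K Y]
  15. access J: HIT. Cache (old->new): [J T L K Y]
  16. access L: HIT. Cache (old->new): [J T L K Y]
  17. access U: MISS, evict J. Cache (old->new): [T L K Y U]
  18. access K: HIT. Cache (old->new): [T L K Y U]
  19. access K: HIT. Cache (old->new): [T L K Y U]
Total: 12 hits, 7 misses, 2 evictions

Answer: MHHHHHMMMMHHHMHHMHH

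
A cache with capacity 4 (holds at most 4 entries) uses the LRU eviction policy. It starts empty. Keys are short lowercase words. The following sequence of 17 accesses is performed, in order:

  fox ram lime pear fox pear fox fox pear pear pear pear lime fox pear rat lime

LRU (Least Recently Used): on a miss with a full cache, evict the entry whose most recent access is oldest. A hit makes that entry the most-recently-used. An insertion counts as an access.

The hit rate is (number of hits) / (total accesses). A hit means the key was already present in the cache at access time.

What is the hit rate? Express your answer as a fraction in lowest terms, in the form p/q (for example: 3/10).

LRU simulation (capacity=4):
  1. access fox: MISS. Cache (LRU->MRU): [fox]
  2. access ram: MISS. Cache (LRU->MRU): [fox ram]
  3. access lime: MISS. Cache (LRU->MRU): [fox ram lime]
  4. access pear: MISS. Cache (LRU->MRU): [fox ram lime pear]
  5. access fox: HIT. Cache (LRU->MRU): [ram lime pear fox]
  6. access pear: HIT. Cache (LRU->MRU): [ram lime fox pear]
  7. access fox: HIT. Cache (LRU->MRU): [ram lime pear fox]
  8. access fox: HIT. Cache (LRU->MRU): [ram lime pear fox]
  9. access pear: HIT. Cache (LRU->MRU): [ram lime fox pear]
  10. access pear: HIT. Cache (LRU->MRU): [ram lime fox pear]
  11. access pear: HIT. Cache (LRU->MRU): [ram lime fox pear]
  12. access pear: HIT. Cache (LRU->MRU): [ram lime fox pear]
  13. access lime: HIT. Cache (LRU->MRU): [ram fox pear lime]
  14. access fox: HIT. Cache (LRU->MRU): [ram pear lime fox]
  15. access pear: HIT. Cache (LRU->MRU): [ram lime fox pear]
  16. access rat: MISS, evict ram. Cache (LRU->MRU): [lime fox pear rat]
  17. access lime: HIT. Cache (LRU->MRU): [fox pear rat lime]
Total: 12 hits, 5 misses, 1 evictions

Hit rate = 12/17

Answer: 12/17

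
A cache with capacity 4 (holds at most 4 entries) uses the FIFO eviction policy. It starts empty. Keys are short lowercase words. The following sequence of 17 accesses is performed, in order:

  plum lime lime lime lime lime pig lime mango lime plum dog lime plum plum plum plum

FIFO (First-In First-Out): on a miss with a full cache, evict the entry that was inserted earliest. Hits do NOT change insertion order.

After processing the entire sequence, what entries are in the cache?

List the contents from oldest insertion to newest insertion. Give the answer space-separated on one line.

Answer: pig mango dog plum

Derivation:
FIFO simulation (capacity=4):
  1. access plum: MISS. Cache (old->new): [plum]
  2. access lime: MISS. Cache (old->new): [plum lime]
  3. access lime: HIT. Cache (old->new): [plum lime]
  4. access lime: HIT. Cache (old->new): [plum lime]
  5. access lime: HIT. Cache (old->new): [plum lime]
  6. access lime: HIT. Cache (old->new): [plum lime]
  7. access pig: MISS. Cache (old->new): [plum lime pig]
  8. access lime: HIT. Cache (old->new): [plum lime pig]
  9. access mango: MISS. Cache (old->new): [plum lime pig mango]
  10. access lime: HIT. Cache (old->new): [plum lime pig mango]
  11. access plum: HIT. Cache (old->new): [plum lime pig mango]
  12. access dog: MISS, evict plum. Cache (old->new): [lime pig mango dog]
  13. access lime: HIT. Cache (old->new): [lime pig mango dog]
  14. access plum: MISS, evict lime. Cache (old->new): [pig mango dog plum]
  15. access plum: HIT. Cache (old->new): [pig mango dog plum]
  16. access plum: HIT. Cache (old->new): [pig mango dog plum]
  17. access plum: HIT. Cache (old->new): [pig mango dog plum]
Total: 11 hits, 6 misses, 2 evictions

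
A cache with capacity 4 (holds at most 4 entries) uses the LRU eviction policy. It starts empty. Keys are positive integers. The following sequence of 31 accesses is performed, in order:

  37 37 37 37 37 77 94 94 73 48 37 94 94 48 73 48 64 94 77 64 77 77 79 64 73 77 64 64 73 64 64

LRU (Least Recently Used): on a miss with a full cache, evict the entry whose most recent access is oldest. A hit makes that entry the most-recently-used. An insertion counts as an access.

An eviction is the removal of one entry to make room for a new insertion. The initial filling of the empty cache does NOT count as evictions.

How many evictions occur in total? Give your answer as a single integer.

Answer: 6

Derivation:
LRU simulation (capacity=4):
  1. access 37: MISS. Cache (LRU->MRU): [37]
  2. access 37: HIT. Cache (LRU->MRU): [37]
  3. access 37: HIT. Cache (LRU->MRU): [37]
  4. access 37: HIT. Cache (LRU->MRU): [37]
  5. access 37: HIT. Cache (LRU->MRU): [37]
  6. access 77: MISS. Cache (LRU->MRU): [37 77]
  7. access 94: MISS. Cache (LRU->MRU): [37 77 94]
  8. access 94: HIT. Cache (LRU->MRU): [37 77 94]
  9. access 73: MISS. Cache (LRU->MRU): [37 77 94 73]
  10. access 48: MISS, evict 37. Cache (LRU->MRU): [77 94 73 48]
  11. access 37: MISS, evict 77. Cache (LRU->MRU): [94 73 48 37]
  12. access 94: HIT. Cache (LRU->MRU): [73 48 37 94]
  13. access 94: HIT. Cache (LRU->MRU): [73 48 37 94]
  14. access 48: HIT. Cache (LRU->MRU): [73 37 94 48]
  15. access 73: HIT. Cache (LRU->MRU): [37 94 48 73]
  16. access 48: HIT. Cache (LRU->MRU): [37 94 73 48]
  17. access 64: MISS, evict 37. Cache (LRU->MRU): [94 73 48 64]
  18. access 94: HIT. Cache (LRU->MRU): [73 48 64 94]
  19. access 77: MISS, evict 73. Cache (LRU->MRU): [48 64 94 77]
  20. access 64: HIT. Cache (LRU->MRU): [48 94 77 64]
  21. access 77: HIT. Cache (LRU->MRU): [48 94 64 77]
  22. access 77: HIT. Cache (LRU->MRU): [48 94 64 77]
  23. access 79: MISS, evict 48. Cache (LRU->MRU): [94 64 77 79]
  24. access 64: HIT. Cache (LRU->MRU): [94 77 79 64]
  25. access 73: MISS, evict 94. Cache (LRU->MRU): [77 79 64 73]
  26. access 77: HIT. Cache (LRU->MRU): [79 64 73 77]
  27. access 64: HIT. Cache (LRU->MRU): [79 73 77 64]
  28. access 64: HIT. Cache (LRU->MRU): [79 73 77 64]
  29. access 73: HIT. Cache (LRU->MRU): [79 77 64 73]
  30. access 64: HIT. Cache (LRU->MRU): [79 77 73 64]
  31. access 64: HIT. Cache (LRU->MRU): [79 77 73 64]
Total: 21 hits, 10 misses, 6 evictions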